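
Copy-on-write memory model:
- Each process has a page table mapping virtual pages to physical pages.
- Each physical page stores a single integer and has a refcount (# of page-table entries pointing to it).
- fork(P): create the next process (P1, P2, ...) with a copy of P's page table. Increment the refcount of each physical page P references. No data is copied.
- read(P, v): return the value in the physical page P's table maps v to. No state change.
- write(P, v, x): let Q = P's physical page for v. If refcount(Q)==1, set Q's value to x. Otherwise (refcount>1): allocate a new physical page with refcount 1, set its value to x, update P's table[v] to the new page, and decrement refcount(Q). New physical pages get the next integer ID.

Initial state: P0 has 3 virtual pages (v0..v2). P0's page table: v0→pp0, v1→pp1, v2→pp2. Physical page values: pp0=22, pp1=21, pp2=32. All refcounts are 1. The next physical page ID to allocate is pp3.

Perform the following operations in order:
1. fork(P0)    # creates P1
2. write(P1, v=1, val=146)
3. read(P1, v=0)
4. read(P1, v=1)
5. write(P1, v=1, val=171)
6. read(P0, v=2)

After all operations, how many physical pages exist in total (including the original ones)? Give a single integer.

Op 1: fork(P0) -> P1. 3 ppages; refcounts: pp0:2 pp1:2 pp2:2
Op 2: write(P1, v1, 146). refcount(pp1)=2>1 -> COPY to pp3. 4 ppages; refcounts: pp0:2 pp1:1 pp2:2 pp3:1
Op 3: read(P1, v0) -> 22. No state change.
Op 4: read(P1, v1) -> 146. No state change.
Op 5: write(P1, v1, 171). refcount(pp3)=1 -> write in place. 4 ppages; refcounts: pp0:2 pp1:1 pp2:2 pp3:1
Op 6: read(P0, v2) -> 32. No state change.

Answer: 4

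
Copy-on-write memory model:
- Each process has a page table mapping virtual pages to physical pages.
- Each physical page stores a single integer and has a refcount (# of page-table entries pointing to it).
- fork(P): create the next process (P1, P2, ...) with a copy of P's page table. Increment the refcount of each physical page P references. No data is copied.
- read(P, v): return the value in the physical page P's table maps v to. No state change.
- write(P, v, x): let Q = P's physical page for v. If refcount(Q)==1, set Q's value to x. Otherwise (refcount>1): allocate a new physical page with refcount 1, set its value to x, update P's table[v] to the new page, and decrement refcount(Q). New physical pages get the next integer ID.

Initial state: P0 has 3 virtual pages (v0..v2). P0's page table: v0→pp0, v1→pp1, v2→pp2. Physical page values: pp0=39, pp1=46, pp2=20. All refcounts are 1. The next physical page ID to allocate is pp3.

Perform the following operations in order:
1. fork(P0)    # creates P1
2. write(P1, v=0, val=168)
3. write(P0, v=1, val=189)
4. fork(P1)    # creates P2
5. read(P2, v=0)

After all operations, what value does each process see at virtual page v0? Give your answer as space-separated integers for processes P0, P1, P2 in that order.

Answer: 39 168 168

Derivation:
Op 1: fork(P0) -> P1. 3 ppages; refcounts: pp0:2 pp1:2 pp2:2
Op 2: write(P1, v0, 168). refcount(pp0)=2>1 -> COPY to pp3. 4 ppages; refcounts: pp0:1 pp1:2 pp2:2 pp3:1
Op 3: write(P0, v1, 189). refcount(pp1)=2>1 -> COPY to pp4. 5 ppages; refcounts: pp0:1 pp1:1 pp2:2 pp3:1 pp4:1
Op 4: fork(P1) -> P2. 5 ppages; refcounts: pp0:1 pp1:2 pp2:3 pp3:2 pp4:1
Op 5: read(P2, v0) -> 168. No state change.
P0: v0 -> pp0 = 39
P1: v0 -> pp3 = 168
P2: v0 -> pp3 = 168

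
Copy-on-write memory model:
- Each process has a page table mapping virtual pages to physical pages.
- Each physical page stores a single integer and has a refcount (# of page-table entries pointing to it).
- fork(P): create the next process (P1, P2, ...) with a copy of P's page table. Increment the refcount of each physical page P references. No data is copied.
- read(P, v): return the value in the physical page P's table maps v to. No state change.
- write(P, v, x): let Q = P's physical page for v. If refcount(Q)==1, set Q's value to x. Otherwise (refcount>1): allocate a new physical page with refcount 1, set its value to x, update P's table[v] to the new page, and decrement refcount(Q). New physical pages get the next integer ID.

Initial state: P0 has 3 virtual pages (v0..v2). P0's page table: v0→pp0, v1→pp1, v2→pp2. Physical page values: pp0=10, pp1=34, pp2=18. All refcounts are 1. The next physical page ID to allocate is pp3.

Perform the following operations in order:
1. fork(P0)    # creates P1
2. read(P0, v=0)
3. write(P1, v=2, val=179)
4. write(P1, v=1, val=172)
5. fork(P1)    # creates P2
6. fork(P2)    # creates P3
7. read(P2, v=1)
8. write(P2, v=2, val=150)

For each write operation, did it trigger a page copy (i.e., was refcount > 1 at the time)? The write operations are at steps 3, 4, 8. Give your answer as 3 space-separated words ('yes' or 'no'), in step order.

Op 1: fork(P0) -> P1. 3 ppages; refcounts: pp0:2 pp1:2 pp2:2
Op 2: read(P0, v0) -> 10. No state change.
Op 3: write(P1, v2, 179). refcount(pp2)=2>1 -> COPY to pp3. 4 ppages; refcounts: pp0:2 pp1:2 pp2:1 pp3:1
Op 4: write(P1, v1, 172). refcount(pp1)=2>1 -> COPY to pp4. 5 ppages; refcounts: pp0:2 pp1:1 pp2:1 pp3:1 pp4:1
Op 5: fork(P1) -> P2. 5 ppages; refcounts: pp0:3 pp1:1 pp2:1 pp3:2 pp4:2
Op 6: fork(P2) -> P3. 5 ppages; refcounts: pp0:4 pp1:1 pp2:1 pp3:3 pp4:3
Op 7: read(P2, v1) -> 172. No state change.
Op 8: write(P2, v2, 150). refcount(pp3)=3>1 -> COPY to pp5. 6 ppages; refcounts: pp0:4 pp1:1 pp2:1 pp3:2 pp4:3 pp5:1

yes yes yes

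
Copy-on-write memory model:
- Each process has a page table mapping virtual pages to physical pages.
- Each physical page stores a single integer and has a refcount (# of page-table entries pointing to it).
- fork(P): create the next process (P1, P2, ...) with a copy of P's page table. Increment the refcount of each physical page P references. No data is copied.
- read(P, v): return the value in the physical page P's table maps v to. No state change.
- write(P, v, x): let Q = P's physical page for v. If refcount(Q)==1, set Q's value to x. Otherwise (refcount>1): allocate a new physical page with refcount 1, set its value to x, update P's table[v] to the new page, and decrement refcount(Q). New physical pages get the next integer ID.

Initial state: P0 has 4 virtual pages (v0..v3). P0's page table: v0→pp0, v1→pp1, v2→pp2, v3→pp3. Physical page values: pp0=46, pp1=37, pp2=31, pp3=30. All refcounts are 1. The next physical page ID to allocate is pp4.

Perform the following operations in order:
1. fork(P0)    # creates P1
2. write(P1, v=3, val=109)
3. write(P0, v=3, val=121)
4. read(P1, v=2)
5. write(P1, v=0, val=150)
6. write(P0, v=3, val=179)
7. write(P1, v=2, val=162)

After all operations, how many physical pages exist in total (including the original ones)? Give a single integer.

Op 1: fork(P0) -> P1. 4 ppages; refcounts: pp0:2 pp1:2 pp2:2 pp3:2
Op 2: write(P1, v3, 109). refcount(pp3)=2>1 -> COPY to pp4. 5 ppages; refcounts: pp0:2 pp1:2 pp2:2 pp3:1 pp4:1
Op 3: write(P0, v3, 121). refcount(pp3)=1 -> write in place. 5 ppages; refcounts: pp0:2 pp1:2 pp2:2 pp3:1 pp4:1
Op 4: read(P1, v2) -> 31. No state change.
Op 5: write(P1, v0, 150). refcount(pp0)=2>1 -> COPY to pp5. 6 ppages; refcounts: pp0:1 pp1:2 pp2:2 pp3:1 pp4:1 pp5:1
Op 6: write(P0, v3, 179). refcount(pp3)=1 -> write in place. 6 ppages; refcounts: pp0:1 pp1:2 pp2:2 pp3:1 pp4:1 pp5:1
Op 7: write(P1, v2, 162). refcount(pp2)=2>1 -> COPY to pp6. 7 ppages; refcounts: pp0:1 pp1:2 pp2:1 pp3:1 pp4:1 pp5:1 pp6:1

Answer: 7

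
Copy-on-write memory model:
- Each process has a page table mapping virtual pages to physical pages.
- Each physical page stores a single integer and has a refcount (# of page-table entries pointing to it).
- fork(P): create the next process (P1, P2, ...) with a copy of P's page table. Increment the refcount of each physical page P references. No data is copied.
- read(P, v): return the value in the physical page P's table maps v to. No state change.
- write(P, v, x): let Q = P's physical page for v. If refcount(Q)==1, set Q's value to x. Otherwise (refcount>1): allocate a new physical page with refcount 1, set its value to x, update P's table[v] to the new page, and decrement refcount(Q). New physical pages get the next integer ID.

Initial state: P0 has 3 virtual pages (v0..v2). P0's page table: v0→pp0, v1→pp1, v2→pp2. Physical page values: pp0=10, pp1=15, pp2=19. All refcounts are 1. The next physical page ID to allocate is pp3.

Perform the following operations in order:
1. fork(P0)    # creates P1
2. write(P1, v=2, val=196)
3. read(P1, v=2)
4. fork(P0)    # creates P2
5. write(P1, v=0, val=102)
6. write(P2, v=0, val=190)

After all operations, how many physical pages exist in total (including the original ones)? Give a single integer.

Answer: 6

Derivation:
Op 1: fork(P0) -> P1. 3 ppages; refcounts: pp0:2 pp1:2 pp2:2
Op 2: write(P1, v2, 196). refcount(pp2)=2>1 -> COPY to pp3. 4 ppages; refcounts: pp0:2 pp1:2 pp2:1 pp3:1
Op 3: read(P1, v2) -> 196. No state change.
Op 4: fork(P0) -> P2. 4 ppages; refcounts: pp0:3 pp1:3 pp2:2 pp3:1
Op 5: write(P1, v0, 102). refcount(pp0)=3>1 -> COPY to pp4. 5 ppages; refcounts: pp0:2 pp1:3 pp2:2 pp3:1 pp4:1
Op 6: write(P2, v0, 190). refcount(pp0)=2>1 -> COPY to pp5. 6 ppages; refcounts: pp0:1 pp1:3 pp2:2 pp3:1 pp4:1 pp5:1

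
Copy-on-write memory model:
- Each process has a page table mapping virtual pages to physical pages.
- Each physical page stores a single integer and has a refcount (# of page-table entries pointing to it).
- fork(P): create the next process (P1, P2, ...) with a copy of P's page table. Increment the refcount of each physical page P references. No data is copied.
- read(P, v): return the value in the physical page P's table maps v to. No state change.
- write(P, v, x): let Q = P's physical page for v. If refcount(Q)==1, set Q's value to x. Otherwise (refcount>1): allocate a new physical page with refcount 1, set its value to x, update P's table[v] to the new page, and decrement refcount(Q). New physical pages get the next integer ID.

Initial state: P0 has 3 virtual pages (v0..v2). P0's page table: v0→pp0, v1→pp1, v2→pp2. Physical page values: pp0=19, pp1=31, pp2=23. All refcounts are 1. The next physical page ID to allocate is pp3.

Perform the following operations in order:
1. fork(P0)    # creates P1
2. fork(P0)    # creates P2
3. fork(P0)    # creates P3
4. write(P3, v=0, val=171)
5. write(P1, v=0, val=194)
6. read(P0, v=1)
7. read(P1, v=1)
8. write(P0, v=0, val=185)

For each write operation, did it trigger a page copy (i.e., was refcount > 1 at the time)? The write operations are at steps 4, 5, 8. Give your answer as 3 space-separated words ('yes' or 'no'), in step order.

Op 1: fork(P0) -> P1. 3 ppages; refcounts: pp0:2 pp1:2 pp2:2
Op 2: fork(P0) -> P2. 3 ppages; refcounts: pp0:3 pp1:3 pp2:3
Op 3: fork(P0) -> P3. 3 ppages; refcounts: pp0:4 pp1:4 pp2:4
Op 4: write(P3, v0, 171). refcount(pp0)=4>1 -> COPY to pp3. 4 ppages; refcounts: pp0:3 pp1:4 pp2:4 pp3:1
Op 5: write(P1, v0, 194). refcount(pp0)=3>1 -> COPY to pp4. 5 ppages; refcounts: pp0:2 pp1:4 pp2:4 pp3:1 pp4:1
Op 6: read(P0, v1) -> 31. No state change.
Op 7: read(P1, v1) -> 31. No state change.
Op 8: write(P0, v0, 185). refcount(pp0)=2>1 -> COPY to pp5. 6 ppages; refcounts: pp0:1 pp1:4 pp2:4 pp3:1 pp4:1 pp5:1

yes yes yes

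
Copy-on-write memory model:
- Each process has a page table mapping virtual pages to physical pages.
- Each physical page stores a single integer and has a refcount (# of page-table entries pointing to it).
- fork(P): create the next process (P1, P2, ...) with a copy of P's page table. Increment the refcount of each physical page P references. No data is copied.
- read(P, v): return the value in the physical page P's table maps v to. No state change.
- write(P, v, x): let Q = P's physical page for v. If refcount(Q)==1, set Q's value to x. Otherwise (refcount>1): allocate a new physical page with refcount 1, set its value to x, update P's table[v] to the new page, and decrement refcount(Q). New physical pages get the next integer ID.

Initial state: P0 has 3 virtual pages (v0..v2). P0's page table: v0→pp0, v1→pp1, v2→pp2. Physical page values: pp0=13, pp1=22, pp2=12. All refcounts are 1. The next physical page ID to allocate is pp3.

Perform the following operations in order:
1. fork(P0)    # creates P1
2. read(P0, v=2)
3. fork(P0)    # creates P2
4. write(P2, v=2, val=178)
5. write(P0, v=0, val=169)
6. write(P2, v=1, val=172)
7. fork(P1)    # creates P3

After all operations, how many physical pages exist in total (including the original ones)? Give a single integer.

Answer: 6

Derivation:
Op 1: fork(P0) -> P1. 3 ppages; refcounts: pp0:2 pp1:2 pp2:2
Op 2: read(P0, v2) -> 12. No state change.
Op 3: fork(P0) -> P2. 3 ppages; refcounts: pp0:3 pp1:3 pp2:3
Op 4: write(P2, v2, 178). refcount(pp2)=3>1 -> COPY to pp3. 4 ppages; refcounts: pp0:3 pp1:3 pp2:2 pp3:1
Op 5: write(P0, v0, 169). refcount(pp0)=3>1 -> COPY to pp4. 5 ppages; refcounts: pp0:2 pp1:3 pp2:2 pp3:1 pp4:1
Op 6: write(P2, v1, 172). refcount(pp1)=3>1 -> COPY to pp5. 6 ppages; refcounts: pp0:2 pp1:2 pp2:2 pp3:1 pp4:1 pp5:1
Op 7: fork(P1) -> P3. 6 ppages; refcounts: pp0:3 pp1:3 pp2:3 pp3:1 pp4:1 pp5:1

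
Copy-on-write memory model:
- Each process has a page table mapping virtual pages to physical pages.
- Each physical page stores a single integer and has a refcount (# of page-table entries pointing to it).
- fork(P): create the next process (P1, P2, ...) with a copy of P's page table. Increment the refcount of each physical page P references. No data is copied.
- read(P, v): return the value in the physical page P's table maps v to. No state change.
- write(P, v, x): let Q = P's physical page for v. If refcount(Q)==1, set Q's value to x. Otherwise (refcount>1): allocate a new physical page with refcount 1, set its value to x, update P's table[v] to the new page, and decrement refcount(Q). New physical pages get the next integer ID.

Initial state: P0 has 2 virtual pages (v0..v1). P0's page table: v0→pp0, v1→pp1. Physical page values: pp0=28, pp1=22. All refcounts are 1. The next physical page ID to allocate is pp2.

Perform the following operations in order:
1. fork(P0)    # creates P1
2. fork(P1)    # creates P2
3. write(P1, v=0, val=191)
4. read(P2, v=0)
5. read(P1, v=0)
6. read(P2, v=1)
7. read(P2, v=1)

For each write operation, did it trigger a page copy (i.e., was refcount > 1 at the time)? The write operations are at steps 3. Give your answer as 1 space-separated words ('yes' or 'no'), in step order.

Op 1: fork(P0) -> P1. 2 ppages; refcounts: pp0:2 pp1:2
Op 2: fork(P1) -> P2. 2 ppages; refcounts: pp0:3 pp1:3
Op 3: write(P1, v0, 191). refcount(pp0)=3>1 -> COPY to pp2. 3 ppages; refcounts: pp0:2 pp1:3 pp2:1
Op 4: read(P2, v0) -> 28. No state change.
Op 5: read(P1, v0) -> 191. No state change.
Op 6: read(P2, v1) -> 22. No state change.
Op 7: read(P2, v1) -> 22. No state change.

yes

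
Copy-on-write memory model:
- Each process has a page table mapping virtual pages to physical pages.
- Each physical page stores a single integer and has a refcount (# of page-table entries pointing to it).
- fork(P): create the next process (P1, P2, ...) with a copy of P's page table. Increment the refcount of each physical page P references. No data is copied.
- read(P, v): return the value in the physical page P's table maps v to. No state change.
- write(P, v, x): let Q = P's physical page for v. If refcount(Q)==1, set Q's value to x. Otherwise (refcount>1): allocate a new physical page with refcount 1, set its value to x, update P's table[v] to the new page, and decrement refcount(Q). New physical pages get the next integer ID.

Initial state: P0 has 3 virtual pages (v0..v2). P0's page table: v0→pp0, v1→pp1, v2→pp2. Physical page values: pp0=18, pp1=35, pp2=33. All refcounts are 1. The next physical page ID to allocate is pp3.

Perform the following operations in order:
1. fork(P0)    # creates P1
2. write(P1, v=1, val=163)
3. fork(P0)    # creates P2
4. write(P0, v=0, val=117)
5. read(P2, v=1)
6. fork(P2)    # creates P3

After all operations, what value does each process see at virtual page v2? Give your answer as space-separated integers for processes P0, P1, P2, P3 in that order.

Op 1: fork(P0) -> P1. 3 ppages; refcounts: pp0:2 pp1:2 pp2:2
Op 2: write(P1, v1, 163). refcount(pp1)=2>1 -> COPY to pp3. 4 ppages; refcounts: pp0:2 pp1:1 pp2:2 pp3:1
Op 3: fork(P0) -> P2. 4 ppages; refcounts: pp0:3 pp1:2 pp2:3 pp3:1
Op 4: write(P0, v0, 117). refcount(pp0)=3>1 -> COPY to pp4. 5 ppages; refcounts: pp0:2 pp1:2 pp2:3 pp3:1 pp4:1
Op 5: read(P2, v1) -> 35. No state change.
Op 6: fork(P2) -> P3. 5 ppages; refcounts: pp0:3 pp1:3 pp2:4 pp3:1 pp4:1
P0: v2 -> pp2 = 33
P1: v2 -> pp2 = 33
P2: v2 -> pp2 = 33
P3: v2 -> pp2 = 33

Answer: 33 33 33 33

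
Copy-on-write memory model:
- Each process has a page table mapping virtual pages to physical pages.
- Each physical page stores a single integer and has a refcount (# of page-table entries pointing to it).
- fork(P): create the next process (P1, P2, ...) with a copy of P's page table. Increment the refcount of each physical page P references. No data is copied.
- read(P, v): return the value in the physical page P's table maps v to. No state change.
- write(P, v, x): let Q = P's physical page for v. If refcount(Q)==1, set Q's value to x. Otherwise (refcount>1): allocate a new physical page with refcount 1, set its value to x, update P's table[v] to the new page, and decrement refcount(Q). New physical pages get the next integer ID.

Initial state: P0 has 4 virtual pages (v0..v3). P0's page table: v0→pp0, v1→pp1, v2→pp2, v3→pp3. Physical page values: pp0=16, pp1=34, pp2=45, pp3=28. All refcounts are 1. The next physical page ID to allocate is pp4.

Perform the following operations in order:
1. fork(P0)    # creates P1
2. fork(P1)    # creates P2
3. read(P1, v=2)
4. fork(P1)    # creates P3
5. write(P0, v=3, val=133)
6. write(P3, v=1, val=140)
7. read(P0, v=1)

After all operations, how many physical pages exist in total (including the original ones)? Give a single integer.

Op 1: fork(P0) -> P1. 4 ppages; refcounts: pp0:2 pp1:2 pp2:2 pp3:2
Op 2: fork(P1) -> P2. 4 ppages; refcounts: pp0:3 pp1:3 pp2:3 pp3:3
Op 3: read(P1, v2) -> 45. No state change.
Op 4: fork(P1) -> P3. 4 ppages; refcounts: pp0:4 pp1:4 pp2:4 pp3:4
Op 5: write(P0, v3, 133). refcount(pp3)=4>1 -> COPY to pp4. 5 ppages; refcounts: pp0:4 pp1:4 pp2:4 pp3:3 pp4:1
Op 6: write(P3, v1, 140). refcount(pp1)=4>1 -> COPY to pp5. 6 ppages; refcounts: pp0:4 pp1:3 pp2:4 pp3:3 pp4:1 pp5:1
Op 7: read(P0, v1) -> 34. No state change.

Answer: 6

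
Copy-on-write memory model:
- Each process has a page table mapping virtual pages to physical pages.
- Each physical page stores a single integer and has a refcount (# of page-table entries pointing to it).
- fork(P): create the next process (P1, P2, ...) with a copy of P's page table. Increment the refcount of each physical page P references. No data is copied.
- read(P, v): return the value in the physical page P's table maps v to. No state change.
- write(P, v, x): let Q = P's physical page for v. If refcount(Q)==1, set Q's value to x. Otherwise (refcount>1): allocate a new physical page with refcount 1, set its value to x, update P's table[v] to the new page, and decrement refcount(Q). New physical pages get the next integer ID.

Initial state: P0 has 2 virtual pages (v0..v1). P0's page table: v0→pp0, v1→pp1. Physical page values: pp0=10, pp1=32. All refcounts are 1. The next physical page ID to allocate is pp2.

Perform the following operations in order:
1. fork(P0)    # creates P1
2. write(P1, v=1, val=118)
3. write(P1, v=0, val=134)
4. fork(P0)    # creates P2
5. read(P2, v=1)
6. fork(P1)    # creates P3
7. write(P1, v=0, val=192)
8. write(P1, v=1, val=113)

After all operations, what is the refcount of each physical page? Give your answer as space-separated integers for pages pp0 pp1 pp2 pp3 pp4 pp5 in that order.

Op 1: fork(P0) -> P1. 2 ppages; refcounts: pp0:2 pp1:2
Op 2: write(P1, v1, 118). refcount(pp1)=2>1 -> COPY to pp2. 3 ppages; refcounts: pp0:2 pp1:1 pp2:1
Op 3: write(P1, v0, 134). refcount(pp0)=2>1 -> COPY to pp3. 4 ppages; refcounts: pp0:1 pp1:1 pp2:1 pp3:1
Op 4: fork(P0) -> P2. 4 ppages; refcounts: pp0:2 pp1:2 pp2:1 pp3:1
Op 5: read(P2, v1) -> 32. No state change.
Op 6: fork(P1) -> P3. 4 ppages; refcounts: pp0:2 pp1:2 pp2:2 pp3:2
Op 7: write(P1, v0, 192). refcount(pp3)=2>1 -> COPY to pp4. 5 ppages; refcounts: pp0:2 pp1:2 pp2:2 pp3:1 pp4:1
Op 8: write(P1, v1, 113). refcount(pp2)=2>1 -> COPY to pp5. 6 ppages; refcounts: pp0:2 pp1:2 pp2:1 pp3:1 pp4:1 pp5:1

Answer: 2 2 1 1 1 1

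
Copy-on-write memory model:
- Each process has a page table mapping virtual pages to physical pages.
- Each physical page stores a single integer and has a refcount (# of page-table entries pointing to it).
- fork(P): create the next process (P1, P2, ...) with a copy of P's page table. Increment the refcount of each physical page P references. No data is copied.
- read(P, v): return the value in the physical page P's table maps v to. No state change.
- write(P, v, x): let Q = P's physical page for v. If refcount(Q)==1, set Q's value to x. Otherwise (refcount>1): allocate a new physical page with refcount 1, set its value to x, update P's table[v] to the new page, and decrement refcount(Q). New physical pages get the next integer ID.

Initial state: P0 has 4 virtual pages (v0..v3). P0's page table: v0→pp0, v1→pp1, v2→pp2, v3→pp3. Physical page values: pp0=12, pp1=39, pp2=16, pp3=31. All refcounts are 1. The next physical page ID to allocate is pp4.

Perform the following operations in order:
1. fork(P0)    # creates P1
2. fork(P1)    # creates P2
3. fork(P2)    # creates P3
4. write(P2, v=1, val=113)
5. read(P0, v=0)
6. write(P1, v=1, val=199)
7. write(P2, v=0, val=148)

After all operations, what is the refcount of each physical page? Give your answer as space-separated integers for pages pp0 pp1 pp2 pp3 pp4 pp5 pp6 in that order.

Op 1: fork(P0) -> P1. 4 ppages; refcounts: pp0:2 pp1:2 pp2:2 pp3:2
Op 2: fork(P1) -> P2. 4 ppages; refcounts: pp0:3 pp1:3 pp2:3 pp3:3
Op 3: fork(P2) -> P3. 4 ppages; refcounts: pp0:4 pp1:4 pp2:4 pp3:4
Op 4: write(P2, v1, 113). refcount(pp1)=4>1 -> COPY to pp4. 5 ppages; refcounts: pp0:4 pp1:3 pp2:4 pp3:4 pp4:1
Op 5: read(P0, v0) -> 12. No state change.
Op 6: write(P1, v1, 199). refcount(pp1)=3>1 -> COPY to pp5. 6 ppages; refcounts: pp0:4 pp1:2 pp2:4 pp3:4 pp4:1 pp5:1
Op 7: write(P2, v0, 148). refcount(pp0)=4>1 -> COPY to pp6. 7 ppages; refcounts: pp0:3 pp1:2 pp2:4 pp3:4 pp4:1 pp5:1 pp6:1

Answer: 3 2 4 4 1 1 1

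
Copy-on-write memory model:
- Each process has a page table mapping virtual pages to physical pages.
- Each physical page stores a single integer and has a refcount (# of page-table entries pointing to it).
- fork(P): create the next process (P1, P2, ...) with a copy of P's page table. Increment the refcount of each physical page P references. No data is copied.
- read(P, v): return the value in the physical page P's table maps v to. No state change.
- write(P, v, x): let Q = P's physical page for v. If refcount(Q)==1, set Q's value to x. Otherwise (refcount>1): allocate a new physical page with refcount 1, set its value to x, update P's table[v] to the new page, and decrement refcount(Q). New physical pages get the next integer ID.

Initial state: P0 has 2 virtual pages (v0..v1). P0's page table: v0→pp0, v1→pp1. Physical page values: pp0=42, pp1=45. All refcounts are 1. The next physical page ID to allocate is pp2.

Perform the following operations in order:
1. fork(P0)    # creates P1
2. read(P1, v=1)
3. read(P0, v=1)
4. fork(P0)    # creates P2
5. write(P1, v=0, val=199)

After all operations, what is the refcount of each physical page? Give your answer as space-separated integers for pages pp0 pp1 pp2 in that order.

Answer: 2 3 1

Derivation:
Op 1: fork(P0) -> P1. 2 ppages; refcounts: pp0:2 pp1:2
Op 2: read(P1, v1) -> 45. No state change.
Op 3: read(P0, v1) -> 45. No state change.
Op 4: fork(P0) -> P2. 2 ppages; refcounts: pp0:3 pp1:3
Op 5: write(P1, v0, 199). refcount(pp0)=3>1 -> COPY to pp2. 3 ppages; refcounts: pp0:2 pp1:3 pp2:1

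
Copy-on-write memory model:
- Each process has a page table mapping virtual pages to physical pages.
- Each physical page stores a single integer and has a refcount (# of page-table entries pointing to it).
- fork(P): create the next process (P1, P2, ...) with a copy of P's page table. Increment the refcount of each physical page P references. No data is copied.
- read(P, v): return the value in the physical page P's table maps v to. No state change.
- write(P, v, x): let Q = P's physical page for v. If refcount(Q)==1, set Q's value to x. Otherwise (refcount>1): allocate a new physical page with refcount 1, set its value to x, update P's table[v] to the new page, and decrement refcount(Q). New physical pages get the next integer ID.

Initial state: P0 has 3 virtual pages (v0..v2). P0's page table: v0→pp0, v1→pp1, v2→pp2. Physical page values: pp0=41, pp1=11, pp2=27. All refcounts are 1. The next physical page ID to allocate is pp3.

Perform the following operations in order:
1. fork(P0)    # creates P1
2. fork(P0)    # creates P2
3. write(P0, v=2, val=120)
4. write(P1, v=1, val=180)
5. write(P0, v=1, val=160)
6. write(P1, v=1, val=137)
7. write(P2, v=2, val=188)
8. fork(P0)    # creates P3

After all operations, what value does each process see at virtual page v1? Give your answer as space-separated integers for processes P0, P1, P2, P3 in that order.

Op 1: fork(P0) -> P1. 3 ppages; refcounts: pp0:2 pp1:2 pp2:2
Op 2: fork(P0) -> P2. 3 ppages; refcounts: pp0:3 pp1:3 pp2:3
Op 3: write(P0, v2, 120). refcount(pp2)=3>1 -> COPY to pp3. 4 ppages; refcounts: pp0:3 pp1:3 pp2:2 pp3:1
Op 4: write(P1, v1, 180). refcount(pp1)=3>1 -> COPY to pp4. 5 ppages; refcounts: pp0:3 pp1:2 pp2:2 pp3:1 pp4:1
Op 5: write(P0, v1, 160). refcount(pp1)=2>1 -> COPY to pp5. 6 ppages; refcounts: pp0:3 pp1:1 pp2:2 pp3:1 pp4:1 pp5:1
Op 6: write(P1, v1, 137). refcount(pp4)=1 -> write in place. 6 ppages; refcounts: pp0:3 pp1:1 pp2:2 pp3:1 pp4:1 pp5:1
Op 7: write(P2, v2, 188). refcount(pp2)=2>1 -> COPY to pp6. 7 ppages; refcounts: pp0:3 pp1:1 pp2:1 pp3:1 pp4:1 pp5:1 pp6:1
Op 8: fork(P0) -> P3. 7 ppages; refcounts: pp0:4 pp1:1 pp2:1 pp3:2 pp4:1 pp5:2 pp6:1
P0: v1 -> pp5 = 160
P1: v1 -> pp4 = 137
P2: v1 -> pp1 = 11
P3: v1 -> pp5 = 160

Answer: 160 137 11 160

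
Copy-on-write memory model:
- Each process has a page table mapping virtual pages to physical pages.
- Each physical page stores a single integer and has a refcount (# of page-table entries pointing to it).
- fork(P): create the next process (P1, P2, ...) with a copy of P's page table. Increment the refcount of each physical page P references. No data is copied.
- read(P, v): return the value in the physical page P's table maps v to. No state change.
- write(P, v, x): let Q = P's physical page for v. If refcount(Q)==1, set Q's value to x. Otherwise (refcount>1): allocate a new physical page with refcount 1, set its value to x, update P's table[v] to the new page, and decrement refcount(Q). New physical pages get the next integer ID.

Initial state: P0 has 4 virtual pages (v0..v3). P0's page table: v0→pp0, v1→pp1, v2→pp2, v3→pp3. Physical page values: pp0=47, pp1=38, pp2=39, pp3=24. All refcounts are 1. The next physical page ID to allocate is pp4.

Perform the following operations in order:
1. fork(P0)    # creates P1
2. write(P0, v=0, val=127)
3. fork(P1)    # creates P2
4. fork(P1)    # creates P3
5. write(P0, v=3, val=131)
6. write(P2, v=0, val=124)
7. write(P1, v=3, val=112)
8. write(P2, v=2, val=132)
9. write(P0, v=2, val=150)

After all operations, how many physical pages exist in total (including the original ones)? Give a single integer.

Answer: 10

Derivation:
Op 1: fork(P0) -> P1. 4 ppages; refcounts: pp0:2 pp1:2 pp2:2 pp3:2
Op 2: write(P0, v0, 127). refcount(pp0)=2>1 -> COPY to pp4. 5 ppages; refcounts: pp0:1 pp1:2 pp2:2 pp3:2 pp4:1
Op 3: fork(P1) -> P2. 5 ppages; refcounts: pp0:2 pp1:3 pp2:3 pp3:3 pp4:1
Op 4: fork(P1) -> P3. 5 ppages; refcounts: pp0:3 pp1:4 pp2:4 pp3:4 pp4:1
Op 5: write(P0, v3, 131). refcount(pp3)=4>1 -> COPY to pp5. 6 ppages; refcounts: pp0:3 pp1:4 pp2:4 pp3:3 pp4:1 pp5:1
Op 6: write(P2, v0, 124). refcount(pp0)=3>1 -> COPY to pp6. 7 ppages; refcounts: pp0:2 pp1:4 pp2:4 pp3:3 pp4:1 pp5:1 pp6:1
Op 7: write(P1, v3, 112). refcount(pp3)=3>1 -> COPY to pp7. 8 ppages; refcounts: pp0:2 pp1:4 pp2:4 pp3:2 pp4:1 pp5:1 pp6:1 pp7:1
Op 8: write(P2, v2, 132). refcount(pp2)=4>1 -> COPY to pp8. 9 ppages; refcounts: pp0:2 pp1:4 pp2:3 pp3:2 pp4:1 pp5:1 pp6:1 pp7:1 pp8:1
Op 9: write(P0, v2, 150). refcount(pp2)=3>1 -> COPY to pp9. 10 ppages; refcounts: pp0:2 pp1:4 pp2:2 pp3:2 pp4:1 pp5:1 pp6:1 pp7:1 pp8:1 pp9:1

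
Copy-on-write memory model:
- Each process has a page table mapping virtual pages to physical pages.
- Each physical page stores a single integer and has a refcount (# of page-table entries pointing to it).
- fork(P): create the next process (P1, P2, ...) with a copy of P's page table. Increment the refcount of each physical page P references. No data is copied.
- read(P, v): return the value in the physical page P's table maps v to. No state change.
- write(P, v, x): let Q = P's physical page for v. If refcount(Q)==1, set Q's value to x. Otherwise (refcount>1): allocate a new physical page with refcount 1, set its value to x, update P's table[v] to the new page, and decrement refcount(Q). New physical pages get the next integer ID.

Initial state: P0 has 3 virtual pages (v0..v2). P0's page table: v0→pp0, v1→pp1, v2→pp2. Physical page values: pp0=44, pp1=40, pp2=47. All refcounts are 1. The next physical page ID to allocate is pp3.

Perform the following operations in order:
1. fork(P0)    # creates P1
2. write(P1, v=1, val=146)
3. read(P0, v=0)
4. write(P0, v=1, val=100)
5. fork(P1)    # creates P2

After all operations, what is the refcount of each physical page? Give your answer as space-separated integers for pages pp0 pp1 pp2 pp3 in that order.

Answer: 3 1 3 2

Derivation:
Op 1: fork(P0) -> P1. 3 ppages; refcounts: pp0:2 pp1:2 pp2:2
Op 2: write(P1, v1, 146). refcount(pp1)=2>1 -> COPY to pp3. 4 ppages; refcounts: pp0:2 pp1:1 pp2:2 pp3:1
Op 3: read(P0, v0) -> 44. No state change.
Op 4: write(P0, v1, 100). refcount(pp1)=1 -> write in place. 4 ppages; refcounts: pp0:2 pp1:1 pp2:2 pp3:1
Op 5: fork(P1) -> P2. 4 ppages; refcounts: pp0:3 pp1:1 pp2:3 pp3:2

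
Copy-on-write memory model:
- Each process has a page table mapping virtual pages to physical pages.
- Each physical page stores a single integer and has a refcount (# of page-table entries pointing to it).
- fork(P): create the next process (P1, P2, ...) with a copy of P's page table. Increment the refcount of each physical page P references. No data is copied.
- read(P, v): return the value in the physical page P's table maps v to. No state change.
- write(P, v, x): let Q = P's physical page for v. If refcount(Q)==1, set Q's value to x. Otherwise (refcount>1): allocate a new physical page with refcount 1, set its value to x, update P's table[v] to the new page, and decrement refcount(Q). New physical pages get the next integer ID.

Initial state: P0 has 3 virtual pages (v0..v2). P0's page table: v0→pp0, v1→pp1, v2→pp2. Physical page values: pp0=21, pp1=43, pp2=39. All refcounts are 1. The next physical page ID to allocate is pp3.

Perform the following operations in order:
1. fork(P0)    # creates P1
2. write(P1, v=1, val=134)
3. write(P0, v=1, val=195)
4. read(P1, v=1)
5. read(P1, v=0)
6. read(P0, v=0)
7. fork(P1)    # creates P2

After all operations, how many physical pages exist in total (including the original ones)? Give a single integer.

Answer: 4

Derivation:
Op 1: fork(P0) -> P1. 3 ppages; refcounts: pp0:2 pp1:2 pp2:2
Op 2: write(P1, v1, 134). refcount(pp1)=2>1 -> COPY to pp3. 4 ppages; refcounts: pp0:2 pp1:1 pp2:2 pp3:1
Op 3: write(P0, v1, 195). refcount(pp1)=1 -> write in place. 4 ppages; refcounts: pp0:2 pp1:1 pp2:2 pp3:1
Op 4: read(P1, v1) -> 134. No state change.
Op 5: read(P1, v0) -> 21. No state change.
Op 6: read(P0, v0) -> 21. No state change.
Op 7: fork(P1) -> P2. 4 ppages; refcounts: pp0:3 pp1:1 pp2:3 pp3:2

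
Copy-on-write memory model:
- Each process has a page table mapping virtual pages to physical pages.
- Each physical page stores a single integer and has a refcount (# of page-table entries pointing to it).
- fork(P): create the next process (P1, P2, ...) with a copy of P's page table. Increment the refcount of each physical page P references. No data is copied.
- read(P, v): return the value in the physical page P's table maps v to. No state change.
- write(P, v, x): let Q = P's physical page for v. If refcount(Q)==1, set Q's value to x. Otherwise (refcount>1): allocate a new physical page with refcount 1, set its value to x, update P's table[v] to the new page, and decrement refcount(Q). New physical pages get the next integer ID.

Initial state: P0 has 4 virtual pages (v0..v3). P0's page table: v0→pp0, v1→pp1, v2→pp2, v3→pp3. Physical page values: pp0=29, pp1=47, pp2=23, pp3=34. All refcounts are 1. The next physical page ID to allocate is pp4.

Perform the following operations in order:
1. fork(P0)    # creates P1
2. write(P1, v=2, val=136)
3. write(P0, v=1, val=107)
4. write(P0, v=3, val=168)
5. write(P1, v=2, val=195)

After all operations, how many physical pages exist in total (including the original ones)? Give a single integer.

Op 1: fork(P0) -> P1. 4 ppages; refcounts: pp0:2 pp1:2 pp2:2 pp3:2
Op 2: write(P1, v2, 136). refcount(pp2)=2>1 -> COPY to pp4. 5 ppages; refcounts: pp0:2 pp1:2 pp2:1 pp3:2 pp4:1
Op 3: write(P0, v1, 107). refcount(pp1)=2>1 -> COPY to pp5. 6 ppages; refcounts: pp0:2 pp1:1 pp2:1 pp3:2 pp4:1 pp5:1
Op 4: write(P0, v3, 168). refcount(pp3)=2>1 -> COPY to pp6. 7 ppages; refcounts: pp0:2 pp1:1 pp2:1 pp3:1 pp4:1 pp5:1 pp6:1
Op 5: write(P1, v2, 195). refcount(pp4)=1 -> write in place. 7 ppages; refcounts: pp0:2 pp1:1 pp2:1 pp3:1 pp4:1 pp5:1 pp6:1

Answer: 7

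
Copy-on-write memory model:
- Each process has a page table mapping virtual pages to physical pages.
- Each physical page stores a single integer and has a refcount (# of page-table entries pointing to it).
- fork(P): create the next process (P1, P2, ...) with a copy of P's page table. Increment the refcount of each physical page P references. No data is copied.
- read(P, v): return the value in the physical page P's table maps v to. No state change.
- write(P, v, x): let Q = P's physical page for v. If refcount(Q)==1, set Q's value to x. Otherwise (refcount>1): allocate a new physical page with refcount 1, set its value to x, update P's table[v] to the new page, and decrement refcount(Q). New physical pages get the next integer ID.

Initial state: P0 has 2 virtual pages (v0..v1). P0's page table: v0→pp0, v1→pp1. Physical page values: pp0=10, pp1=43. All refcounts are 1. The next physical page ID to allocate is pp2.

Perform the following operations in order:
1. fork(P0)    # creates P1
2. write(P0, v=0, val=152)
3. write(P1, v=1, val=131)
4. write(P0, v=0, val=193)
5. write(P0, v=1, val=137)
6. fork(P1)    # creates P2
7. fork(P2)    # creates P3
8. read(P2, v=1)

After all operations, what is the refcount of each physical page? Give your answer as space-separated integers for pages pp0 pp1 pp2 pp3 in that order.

Answer: 3 1 1 3

Derivation:
Op 1: fork(P0) -> P1. 2 ppages; refcounts: pp0:2 pp1:2
Op 2: write(P0, v0, 152). refcount(pp0)=2>1 -> COPY to pp2. 3 ppages; refcounts: pp0:1 pp1:2 pp2:1
Op 3: write(P1, v1, 131). refcount(pp1)=2>1 -> COPY to pp3. 4 ppages; refcounts: pp0:1 pp1:1 pp2:1 pp3:1
Op 4: write(P0, v0, 193). refcount(pp2)=1 -> write in place. 4 ppages; refcounts: pp0:1 pp1:1 pp2:1 pp3:1
Op 5: write(P0, v1, 137). refcount(pp1)=1 -> write in place. 4 ppages; refcounts: pp0:1 pp1:1 pp2:1 pp3:1
Op 6: fork(P1) -> P2. 4 ppages; refcounts: pp0:2 pp1:1 pp2:1 pp3:2
Op 7: fork(P2) -> P3. 4 ppages; refcounts: pp0:3 pp1:1 pp2:1 pp3:3
Op 8: read(P2, v1) -> 131. No state change.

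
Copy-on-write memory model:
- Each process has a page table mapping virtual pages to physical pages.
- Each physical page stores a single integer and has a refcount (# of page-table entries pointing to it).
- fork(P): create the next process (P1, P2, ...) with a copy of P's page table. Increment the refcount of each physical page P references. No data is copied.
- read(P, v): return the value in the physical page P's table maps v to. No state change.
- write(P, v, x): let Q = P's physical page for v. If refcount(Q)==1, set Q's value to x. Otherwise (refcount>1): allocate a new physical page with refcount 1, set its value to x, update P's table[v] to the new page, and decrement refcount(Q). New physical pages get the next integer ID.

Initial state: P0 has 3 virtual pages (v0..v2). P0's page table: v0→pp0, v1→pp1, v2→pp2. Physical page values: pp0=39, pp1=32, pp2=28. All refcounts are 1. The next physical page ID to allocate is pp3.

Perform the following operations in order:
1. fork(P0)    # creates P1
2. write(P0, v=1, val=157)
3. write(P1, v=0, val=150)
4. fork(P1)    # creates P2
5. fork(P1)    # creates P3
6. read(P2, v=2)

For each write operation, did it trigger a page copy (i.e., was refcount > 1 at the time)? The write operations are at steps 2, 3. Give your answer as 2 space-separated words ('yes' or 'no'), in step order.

Op 1: fork(P0) -> P1. 3 ppages; refcounts: pp0:2 pp1:2 pp2:2
Op 2: write(P0, v1, 157). refcount(pp1)=2>1 -> COPY to pp3. 4 ppages; refcounts: pp0:2 pp1:1 pp2:2 pp3:1
Op 3: write(P1, v0, 150). refcount(pp0)=2>1 -> COPY to pp4. 5 ppages; refcounts: pp0:1 pp1:1 pp2:2 pp3:1 pp4:1
Op 4: fork(P1) -> P2. 5 ppages; refcounts: pp0:1 pp1:2 pp2:3 pp3:1 pp4:2
Op 5: fork(P1) -> P3. 5 ppages; refcounts: pp0:1 pp1:3 pp2:4 pp3:1 pp4:3
Op 6: read(P2, v2) -> 28. No state change.

yes yes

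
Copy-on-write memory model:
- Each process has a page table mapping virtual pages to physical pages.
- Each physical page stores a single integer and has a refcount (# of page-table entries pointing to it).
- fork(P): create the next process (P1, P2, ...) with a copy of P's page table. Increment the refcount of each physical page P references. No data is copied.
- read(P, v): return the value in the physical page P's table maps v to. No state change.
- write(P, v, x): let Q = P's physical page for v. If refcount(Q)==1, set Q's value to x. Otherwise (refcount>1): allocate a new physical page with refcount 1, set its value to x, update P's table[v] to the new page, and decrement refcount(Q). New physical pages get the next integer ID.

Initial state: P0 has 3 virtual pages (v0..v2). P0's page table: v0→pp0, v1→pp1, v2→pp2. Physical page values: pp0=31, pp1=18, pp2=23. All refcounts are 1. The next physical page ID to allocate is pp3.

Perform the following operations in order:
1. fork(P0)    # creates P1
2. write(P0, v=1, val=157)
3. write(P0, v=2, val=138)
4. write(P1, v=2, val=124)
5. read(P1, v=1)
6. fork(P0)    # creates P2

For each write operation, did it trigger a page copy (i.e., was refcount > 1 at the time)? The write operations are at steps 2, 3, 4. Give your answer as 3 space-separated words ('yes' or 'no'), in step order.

Op 1: fork(P0) -> P1. 3 ppages; refcounts: pp0:2 pp1:2 pp2:2
Op 2: write(P0, v1, 157). refcount(pp1)=2>1 -> COPY to pp3. 4 ppages; refcounts: pp0:2 pp1:1 pp2:2 pp3:1
Op 3: write(P0, v2, 138). refcount(pp2)=2>1 -> COPY to pp4. 5 ppages; refcounts: pp0:2 pp1:1 pp2:1 pp3:1 pp4:1
Op 4: write(P1, v2, 124). refcount(pp2)=1 -> write in place. 5 ppages; refcounts: pp0:2 pp1:1 pp2:1 pp3:1 pp4:1
Op 5: read(P1, v1) -> 18. No state change.
Op 6: fork(P0) -> P2. 5 ppages; refcounts: pp0:3 pp1:1 pp2:1 pp3:2 pp4:2

yes yes no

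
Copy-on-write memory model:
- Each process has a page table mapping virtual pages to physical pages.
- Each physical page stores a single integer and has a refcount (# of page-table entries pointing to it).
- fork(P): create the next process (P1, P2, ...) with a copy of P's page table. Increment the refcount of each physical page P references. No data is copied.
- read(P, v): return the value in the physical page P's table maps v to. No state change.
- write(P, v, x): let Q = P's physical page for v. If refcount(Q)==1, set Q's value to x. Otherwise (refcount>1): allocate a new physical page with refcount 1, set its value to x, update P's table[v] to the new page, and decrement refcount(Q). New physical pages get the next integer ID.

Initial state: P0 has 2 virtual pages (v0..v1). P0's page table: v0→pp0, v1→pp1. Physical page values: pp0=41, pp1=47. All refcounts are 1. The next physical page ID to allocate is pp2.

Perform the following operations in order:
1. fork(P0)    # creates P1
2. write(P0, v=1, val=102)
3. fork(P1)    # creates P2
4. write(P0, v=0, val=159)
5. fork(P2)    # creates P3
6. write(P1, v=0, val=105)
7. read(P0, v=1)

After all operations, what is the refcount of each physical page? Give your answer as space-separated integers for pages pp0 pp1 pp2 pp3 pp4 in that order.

Op 1: fork(P0) -> P1. 2 ppages; refcounts: pp0:2 pp1:2
Op 2: write(P0, v1, 102). refcount(pp1)=2>1 -> COPY to pp2. 3 ppages; refcounts: pp0:2 pp1:1 pp2:1
Op 3: fork(P1) -> P2. 3 ppages; refcounts: pp0:3 pp1:2 pp2:1
Op 4: write(P0, v0, 159). refcount(pp0)=3>1 -> COPY to pp3. 4 ppages; refcounts: pp0:2 pp1:2 pp2:1 pp3:1
Op 5: fork(P2) -> P3. 4 ppages; refcounts: pp0:3 pp1:3 pp2:1 pp3:1
Op 6: write(P1, v0, 105). refcount(pp0)=3>1 -> COPY to pp4. 5 ppages; refcounts: pp0:2 pp1:3 pp2:1 pp3:1 pp4:1
Op 7: read(P0, v1) -> 102. No state change.

Answer: 2 3 1 1 1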